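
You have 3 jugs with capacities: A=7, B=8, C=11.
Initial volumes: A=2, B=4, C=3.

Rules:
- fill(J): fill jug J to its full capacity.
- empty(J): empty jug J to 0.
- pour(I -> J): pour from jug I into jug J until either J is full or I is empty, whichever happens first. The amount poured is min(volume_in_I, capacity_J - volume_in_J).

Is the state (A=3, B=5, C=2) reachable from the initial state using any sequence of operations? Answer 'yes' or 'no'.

Answer: no

Derivation:
BFS explored all 445 reachable states.
Reachable set includes: (0,0,0), (0,0,1), (0,0,2), (0,0,3), (0,0,4), (0,0,5), (0,0,6), (0,0,7), (0,0,8), (0,0,9), (0,0,10), (0,0,11) ...
Target (A=3, B=5, C=2) not in reachable set → no.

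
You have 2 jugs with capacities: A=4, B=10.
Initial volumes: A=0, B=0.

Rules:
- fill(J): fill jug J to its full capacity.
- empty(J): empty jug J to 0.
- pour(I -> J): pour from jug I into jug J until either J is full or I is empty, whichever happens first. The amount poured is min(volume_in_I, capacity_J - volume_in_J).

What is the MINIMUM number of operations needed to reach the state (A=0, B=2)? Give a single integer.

BFS from (A=0, B=0). One shortest path:
  1. fill(B) -> (A=0 B=10)
  2. pour(B -> A) -> (A=4 B=6)
  3. empty(A) -> (A=0 B=6)
  4. pour(B -> A) -> (A=4 B=2)
  5. empty(A) -> (A=0 B=2)
Reached target in 5 moves.

Answer: 5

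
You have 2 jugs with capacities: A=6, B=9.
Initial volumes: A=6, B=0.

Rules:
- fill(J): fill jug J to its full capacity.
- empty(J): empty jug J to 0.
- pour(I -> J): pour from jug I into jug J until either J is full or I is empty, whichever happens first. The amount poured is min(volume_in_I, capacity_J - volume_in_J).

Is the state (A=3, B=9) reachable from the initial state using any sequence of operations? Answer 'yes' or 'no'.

BFS from (A=6, B=0):
  1. pour(A -> B) -> (A=0 B=6)
  2. fill(A) -> (A=6 B=6)
  3. pour(A -> B) -> (A=3 B=9)
Target reached → yes.

Answer: yes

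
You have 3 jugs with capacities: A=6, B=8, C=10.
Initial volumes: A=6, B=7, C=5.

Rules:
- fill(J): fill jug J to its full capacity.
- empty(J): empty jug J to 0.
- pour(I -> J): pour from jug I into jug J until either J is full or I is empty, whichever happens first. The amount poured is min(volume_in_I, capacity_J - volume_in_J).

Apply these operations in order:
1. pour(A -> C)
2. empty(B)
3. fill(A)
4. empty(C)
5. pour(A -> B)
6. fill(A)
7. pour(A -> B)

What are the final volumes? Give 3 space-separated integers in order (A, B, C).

Answer: 4 8 0

Derivation:
Step 1: pour(A -> C) -> (A=1 B=7 C=10)
Step 2: empty(B) -> (A=1 B=0 C=10)
Step 3: fill(A) -> (A=6 B=0 C=10)
Step 4: empty(C) -> (A=6 B=0 C=0)
Step 5: pour(A -> B) -> (A=0 B=6 C=0)
Step 6: fill(A) -> (A=6 B=6 C=0)
Step 7: pour(A -> B) -> (A=4 B=8 C=0)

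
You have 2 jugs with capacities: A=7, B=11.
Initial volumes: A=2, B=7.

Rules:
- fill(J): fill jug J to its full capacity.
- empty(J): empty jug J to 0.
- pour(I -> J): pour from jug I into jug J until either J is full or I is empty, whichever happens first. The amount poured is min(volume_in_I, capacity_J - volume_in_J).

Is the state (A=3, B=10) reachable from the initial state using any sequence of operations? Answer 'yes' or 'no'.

BFS explored all 37 reachable states.
Reachable set includes: (0,0), (0,1), (0,2), (0,3), (0,4), (0,5), (0,6), (0,7), (0,8), (0,9), (0,10), (0,11) ...
Target (A=3, B=10) not in reachable set → no.

Answer: no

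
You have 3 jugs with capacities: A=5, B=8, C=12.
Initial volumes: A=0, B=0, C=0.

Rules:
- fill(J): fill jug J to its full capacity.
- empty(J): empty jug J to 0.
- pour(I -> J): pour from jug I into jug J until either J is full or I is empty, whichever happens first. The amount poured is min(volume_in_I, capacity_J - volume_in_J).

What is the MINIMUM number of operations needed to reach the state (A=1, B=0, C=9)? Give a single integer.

Answer: 8

Derivation:
BFS from (A=0, B=0, C=0). One shortest path:
  1. fill(A) -> (A=5 B=0 C=0)
  2. fill(B) -> (A=5 B=8 C=0)
  3. pour(B -> C) -> (A=5 B=0 C=8)
  4. pour(A -> B) -> (A=0 B=5 C=8)
  5. fill(A) -> (A=5 B=5 C=8)
  6. pour(A -> C) -> (A=1 B=5 C=12)
  7. pour(C -> B) -> (A=1 B=8 C=9)
  8. empty(B) -> (A=1 B=0 C=9)
Reached target in 8 moves.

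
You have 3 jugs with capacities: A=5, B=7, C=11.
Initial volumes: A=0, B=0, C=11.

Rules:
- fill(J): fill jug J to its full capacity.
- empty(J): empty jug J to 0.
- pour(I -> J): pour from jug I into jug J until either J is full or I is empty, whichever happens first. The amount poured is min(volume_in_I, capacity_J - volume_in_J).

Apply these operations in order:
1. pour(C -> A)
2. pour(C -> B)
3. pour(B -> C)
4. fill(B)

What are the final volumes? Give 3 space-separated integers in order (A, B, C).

Answer: 5 7 6

Derivation:
Step 1: pour(C -> A) -> (A=5 B=0 C=6)
Step 2: pour(C -> B) -> (A=5 B=6 C=0)
Step 3: pour(B -> C) -> (A=5 B=0 C=6)
Step 4: fill(B) -> (A=5 B=7 C=6)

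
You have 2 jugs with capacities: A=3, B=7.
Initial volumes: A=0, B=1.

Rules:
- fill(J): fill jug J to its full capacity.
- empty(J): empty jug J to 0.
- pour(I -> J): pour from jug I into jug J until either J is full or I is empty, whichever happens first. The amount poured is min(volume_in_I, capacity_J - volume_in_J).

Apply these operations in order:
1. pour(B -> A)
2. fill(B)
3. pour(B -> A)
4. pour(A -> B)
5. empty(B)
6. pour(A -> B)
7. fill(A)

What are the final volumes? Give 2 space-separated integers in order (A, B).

Step 1: pour(B -> A) -> (A=1 B=0)
Step 2: fill(B) -> (A=1 B=7)
Step 3: pour(B -> A) -> (A=3 B=5)
Step 4: pour(A -> B) -> (A=1 B=7)
Step 5: empty(B) -> (A=1 B=0)
Step 6: pour(A -> B) -> (A=0 B=1)
Step 7: fill(A) -> (A=3 B=1)

Answer: 3 1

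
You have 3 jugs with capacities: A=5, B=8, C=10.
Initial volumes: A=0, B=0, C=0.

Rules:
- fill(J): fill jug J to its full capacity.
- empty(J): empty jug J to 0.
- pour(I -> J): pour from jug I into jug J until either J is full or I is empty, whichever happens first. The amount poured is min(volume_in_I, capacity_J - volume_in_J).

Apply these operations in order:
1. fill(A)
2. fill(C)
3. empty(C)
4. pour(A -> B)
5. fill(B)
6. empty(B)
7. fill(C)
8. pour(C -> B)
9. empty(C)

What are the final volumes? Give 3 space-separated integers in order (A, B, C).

Answer: 0 8 0

Derivation:
Step 1: fill(A) -> (A=5 B=0 C=0)
Step 2: fill(C) -> (A=5 B=0 C=10)
Step 3: empty(C) -> (A=5 B=0 C=0)
Step 4: pour(A -> B) -> (A=0 B=5 C=0)
Step 5: fill(B) -> (A=0 B=8 C=0)
Step 6: empty(B) -> (A=0 B=0 C=0)
Step 7: fill(C) -> (A=0 B=0 C=10)
Step 8: pour(C -> B) -> (A=0 B=8 C=2)
Step 9: empty(C) -> (A=0 B=8 C=0)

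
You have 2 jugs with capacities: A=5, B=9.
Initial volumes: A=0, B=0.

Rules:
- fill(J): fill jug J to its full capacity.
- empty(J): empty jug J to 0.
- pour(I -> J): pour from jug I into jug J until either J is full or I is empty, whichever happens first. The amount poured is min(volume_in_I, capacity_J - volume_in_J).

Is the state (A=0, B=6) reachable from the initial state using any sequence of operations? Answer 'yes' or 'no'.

Answer: yes

Derivation:
BFS from (A=0, B=0):
  1. fill(A) -> (A=5 B=0)
  2. pour(A -> B) -> (A=0 B=5)
  3. fill(A) -> (A=5 B=5)
  4. pour(A -> B) -> (A=1 B=9)
  5. empty(B) -> (A=1 B=0)
  6. pour(A -> B) -> (A=0 B=1)
  7. fill(A) -> (A=5 B=1)
  8. pour(A -> B) -> (A=0 B=6)
Target reached → yes.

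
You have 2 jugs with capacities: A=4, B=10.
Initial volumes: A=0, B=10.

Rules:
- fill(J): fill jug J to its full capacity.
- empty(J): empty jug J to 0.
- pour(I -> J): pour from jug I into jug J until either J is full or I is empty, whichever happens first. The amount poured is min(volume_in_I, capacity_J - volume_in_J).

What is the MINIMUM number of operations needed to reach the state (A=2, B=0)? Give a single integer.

BFS from (A=0, B=10). One shortest path:
  1. pour(B -> A) -> (A=4 B=6)
  2. empty(A) -> (A=0 B=6)
  3. pour(B -> A) -> (A=4 B=2)
  4. empty(A) -> (A=0 B=2)
  5. pour(B -> A) -> (A=2 B=0)
Reached target in 5 moves.

Answer: 5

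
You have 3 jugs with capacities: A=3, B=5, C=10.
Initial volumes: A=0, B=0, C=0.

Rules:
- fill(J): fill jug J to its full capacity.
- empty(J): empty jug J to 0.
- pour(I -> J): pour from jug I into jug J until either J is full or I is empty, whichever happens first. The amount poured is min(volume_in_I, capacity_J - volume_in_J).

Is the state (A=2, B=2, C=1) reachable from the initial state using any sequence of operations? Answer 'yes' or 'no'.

BFS explored all 192 reachable states.
Reachable set includes: (0,0,0), (0,0,1), (0,0,2), (0,0,3), (0,0,4), (0,0,5), (0,0,6), (0,0,7), (0,0,8), (0,0,9), (0,0,10), (0,1,0) ...
Target (A=2, B=2, C=1) not in reachable set → no.

Answer: no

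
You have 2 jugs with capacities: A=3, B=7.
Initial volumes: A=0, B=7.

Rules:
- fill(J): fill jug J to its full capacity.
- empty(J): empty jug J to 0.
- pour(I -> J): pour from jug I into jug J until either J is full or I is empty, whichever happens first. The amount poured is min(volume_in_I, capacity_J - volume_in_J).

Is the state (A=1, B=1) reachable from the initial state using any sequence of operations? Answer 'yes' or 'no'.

BFS explored all 20 reachable states.
Reachable set includes: (0,0), (0,1), (0,2), (0,3), (0,4), (0,5), (0,6), (0,7), (1,0), (1,7), (2,0), (2,7) ...
Target (A=1, B=1) not in reachable set → no.

Answer: no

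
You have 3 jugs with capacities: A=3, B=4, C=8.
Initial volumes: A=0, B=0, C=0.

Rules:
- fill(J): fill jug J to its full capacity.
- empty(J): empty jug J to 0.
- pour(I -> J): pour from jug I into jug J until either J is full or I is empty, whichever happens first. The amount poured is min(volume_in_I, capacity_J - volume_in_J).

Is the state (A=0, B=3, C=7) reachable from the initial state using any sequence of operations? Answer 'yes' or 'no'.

Answer: yes

Derivation:
BFS from (A=0, B=0, C=0):
  1. fill(A) -> (A=3 B=0 C=0)
  2. fill(B) -> (A=3 B=4 C=0)
  3. pour(A -> C) -> (A=0 B=4 C=3)
  4. fill(A) -> (A=3 B=4 C=3)
  5. pour(B -> C) -> (A=3 B=0 C=7)
  6. pour(A -> B) -> (A=0 B=3 C=7)
Target reached → yes.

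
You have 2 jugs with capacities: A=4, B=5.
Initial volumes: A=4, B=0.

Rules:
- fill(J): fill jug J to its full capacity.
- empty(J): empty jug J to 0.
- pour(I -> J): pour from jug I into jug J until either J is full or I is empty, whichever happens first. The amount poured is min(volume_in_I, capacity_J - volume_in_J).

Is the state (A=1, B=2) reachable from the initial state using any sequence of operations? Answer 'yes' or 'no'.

BFS explored all 18 reachable states.
Reachable set includes: (0,0), (0,1), (0,2), (0,3), (0,4), (0,5), (1,0), (1,5), (2,0), (2,5), (3,0), (3,5) ...
Target (A=1, B=2) not in reachable set → no.

Answer: no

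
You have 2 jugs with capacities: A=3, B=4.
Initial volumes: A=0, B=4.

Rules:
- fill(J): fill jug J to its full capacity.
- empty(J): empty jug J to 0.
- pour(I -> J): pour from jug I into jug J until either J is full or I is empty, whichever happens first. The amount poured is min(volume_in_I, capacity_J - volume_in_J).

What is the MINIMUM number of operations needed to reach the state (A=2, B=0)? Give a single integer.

BFS from (A=0, B=4). One shortest path:
  1. fill(A) -> (A=3 B=4)
  2. empty(B) -> (A=3 B=0)
  3. pour(A -> B) -> (A=0 B=3)
  4. fill(A) -> (A=3 B=3)
  5. pour(A -> B) -> (A=2 B=4)
  6. empty(B) -> (A=2 B=0)
Reached target in 6 moves.

Answer: 6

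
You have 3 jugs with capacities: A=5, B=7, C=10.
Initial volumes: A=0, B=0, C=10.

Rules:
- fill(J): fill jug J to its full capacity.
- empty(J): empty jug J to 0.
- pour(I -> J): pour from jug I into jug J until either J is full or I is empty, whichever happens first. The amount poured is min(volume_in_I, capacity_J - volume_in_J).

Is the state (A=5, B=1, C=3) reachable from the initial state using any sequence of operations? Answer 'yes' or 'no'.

Answer: yes

Derivation:
BFS from (A=0, B=0, C=10):
  1. fill(B) -> (A=0 B=7 C=10)
  2. empty(C) -> (A=0 B=7 C=0)
  3. pour(B -> C) -> (A=0 B=0 C=7)
  4. fill(B) -> (A=0 B=7 C=7)
  5. pour(B -> C) -> (A=0 B=4 C=10)
  6. pour(B -> A) -> (A=4 B=0 C=10)
  7. pour(C -> B) -> (A=4 B=7 C=3)
  8. pour(B -> A) -> (A=5 B=6 C=3)
  9. empty(A) -> (A=0 B=6 C=3)
  10. pour(B -> A) -> (A=5 B=1 C=3)
Target reached → yes.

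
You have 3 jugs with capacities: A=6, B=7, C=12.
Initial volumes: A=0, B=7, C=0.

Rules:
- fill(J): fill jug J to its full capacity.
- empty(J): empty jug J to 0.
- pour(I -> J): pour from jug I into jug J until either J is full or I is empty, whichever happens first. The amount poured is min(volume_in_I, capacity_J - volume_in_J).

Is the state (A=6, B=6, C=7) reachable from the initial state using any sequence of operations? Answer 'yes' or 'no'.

BFS from (A=0, B=7, C=0):
  1. fill(A) -> (A=6 B=7 C=0)
  2. pour(B -> C) -> (A=6 B=0 C=7)
  3. pour(A -> B) -> (A=0 B=6 C=7)
  4. fill(A) -> (A=6 B=6 C=7)
Target reached → yes.

Answer: yes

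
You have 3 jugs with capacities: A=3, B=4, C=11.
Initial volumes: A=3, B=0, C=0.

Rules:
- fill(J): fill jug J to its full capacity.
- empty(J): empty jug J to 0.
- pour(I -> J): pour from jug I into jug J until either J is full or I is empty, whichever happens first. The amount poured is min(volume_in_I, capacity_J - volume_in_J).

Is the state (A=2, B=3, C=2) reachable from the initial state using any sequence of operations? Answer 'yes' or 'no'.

Answer: no

Derivation:
BFS explored all 180 reachable states.
Reachable set includes: (0,0,0), (0,0,1), (0,0,2), (0,0,3), (0,0,4), (0,0,5), (0,0,6), (0,0,7), (0,0,8), (0,0,9), (0,0,10), (0,0,11) ...
Target (A=2, B=3, C=2) not in reachable set → no.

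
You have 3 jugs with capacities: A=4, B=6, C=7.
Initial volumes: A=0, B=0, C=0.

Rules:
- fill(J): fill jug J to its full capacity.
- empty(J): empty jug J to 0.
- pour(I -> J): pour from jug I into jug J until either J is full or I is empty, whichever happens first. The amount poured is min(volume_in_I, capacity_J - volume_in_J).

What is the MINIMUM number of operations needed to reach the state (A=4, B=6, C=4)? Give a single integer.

Answer: 4

Derivation:
BFS from (A=0, B=0, C=0). One shortest path:
  1. fill(A) -> (A=4 B=0 C=0)
  2. fill(B) -> (A=4 B=6 C=0)
  3. pour(A -> C) -> (A=0 B=6 C=4)
  4. fill(A) -> (A=4 B=6 C=4)
Reached target in 4 moves.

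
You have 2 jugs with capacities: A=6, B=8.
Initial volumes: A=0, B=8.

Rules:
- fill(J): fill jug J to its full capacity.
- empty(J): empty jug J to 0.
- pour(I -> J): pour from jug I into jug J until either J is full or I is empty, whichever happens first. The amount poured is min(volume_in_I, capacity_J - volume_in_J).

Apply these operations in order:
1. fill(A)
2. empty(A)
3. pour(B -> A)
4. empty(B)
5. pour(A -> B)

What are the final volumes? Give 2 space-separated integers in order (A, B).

Answer: 0 6

Derivation:
Step 1: fill(A) -> (A=6 B=8)
Step 2: empty(A) -> (A=0 B=8)
Step 3: pour(B -> A) -> (A=6 B=2)
Step 4: empty(B) -> (A=6 B=0)
Step 5: pour(A -> B) -> (A=0 B=6)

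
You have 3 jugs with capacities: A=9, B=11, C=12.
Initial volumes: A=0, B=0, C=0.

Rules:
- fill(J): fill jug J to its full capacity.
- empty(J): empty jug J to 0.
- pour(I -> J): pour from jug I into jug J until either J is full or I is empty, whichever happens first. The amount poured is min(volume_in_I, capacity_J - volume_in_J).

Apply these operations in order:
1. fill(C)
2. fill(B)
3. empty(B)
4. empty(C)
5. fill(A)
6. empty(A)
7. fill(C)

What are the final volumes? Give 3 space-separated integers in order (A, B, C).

Step 1: fill(C) -> (A=0 B=0 C=12)
Step 2: fill(B) -> (A=0 B=11 C=12)
Step 3: empty(B) -> (A=0 B=0 C=12)
Step 4: empty(C) -> (A=0 B=0 C=0)
Step 5: fill(A) -> (A=9 B=0 C=0)
Step 6: empty(A) -> (A=0 B=0 C=0)
Step 7: fill(C) -> (A=0 B=0 C=12)

Answer: 0 0 12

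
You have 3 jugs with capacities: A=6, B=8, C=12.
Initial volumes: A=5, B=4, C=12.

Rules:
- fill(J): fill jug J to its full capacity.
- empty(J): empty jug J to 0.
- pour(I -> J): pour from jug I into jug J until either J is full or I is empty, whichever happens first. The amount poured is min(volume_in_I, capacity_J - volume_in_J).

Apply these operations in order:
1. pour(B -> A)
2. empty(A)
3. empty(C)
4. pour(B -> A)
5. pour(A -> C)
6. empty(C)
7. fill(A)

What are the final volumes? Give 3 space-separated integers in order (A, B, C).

Step 1: pour(B -> A) -> (A=6 B=3 C=12)
Step 2: empty(A) -> (A=0 B=3 C=12)
Step 3: empty(C) -> (A=0 B=3 C=0)
Step 4: pour(B -> A) -> (A=3 B=0 C=0)
Step 5: pour(A -> C) -> (A=0 B=0 C=3)
Step 6: empty(C) -> (A=0 B=0 C=0)
Step 7: fill(A) -> (A=6 B=0 C=0)

Answer: 6 0 0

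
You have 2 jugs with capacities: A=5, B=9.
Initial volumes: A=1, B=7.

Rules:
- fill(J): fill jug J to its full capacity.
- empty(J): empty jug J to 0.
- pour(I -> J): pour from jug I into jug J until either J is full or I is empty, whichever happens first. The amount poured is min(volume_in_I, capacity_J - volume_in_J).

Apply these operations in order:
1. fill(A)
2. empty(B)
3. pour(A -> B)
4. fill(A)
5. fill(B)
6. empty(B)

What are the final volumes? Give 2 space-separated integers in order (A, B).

Answer: 5 0

Derivation:
Step 1: fill(A) -> (A=5 B=7)
Step 2: empty(B) -> (A=5 B=0)
Step 3: pour(A -> B) -> (A=0 B=5)
Step 4: fill(A) -> (A=5 B=5)
Step 5: fill(B) -> (A=5 B=9)
Step 6: empty(B) -> (A=5 B=0)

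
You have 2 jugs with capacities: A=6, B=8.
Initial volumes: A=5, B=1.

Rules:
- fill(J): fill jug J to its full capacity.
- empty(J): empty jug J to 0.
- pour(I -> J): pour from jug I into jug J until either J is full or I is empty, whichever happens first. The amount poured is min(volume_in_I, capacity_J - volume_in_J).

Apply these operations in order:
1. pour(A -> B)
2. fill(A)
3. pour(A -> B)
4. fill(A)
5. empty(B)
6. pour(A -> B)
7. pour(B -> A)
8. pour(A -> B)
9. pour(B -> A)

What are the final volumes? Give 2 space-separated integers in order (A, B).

Step 1: pour(A -> B) -> (A=0 B=6)
Step 2: fill(A) -> (A=6 B=6)
Step 3: pour(A -> B) -> (A=4 B=8)
Step 4: fill(A) -> (A=6 B=8)
Step 5: empty(B) -> (A=6 B=0)
Step 6: pour(A -> B) -> (A=0 B=6)
Step 7: pour(B -> A) -> (A=6 B=0)
Step 8: pour(A -> B) -> (A=0 B=6)
Step 9: pour(B -> A) -> (A=6 B=0)

Answer: 6 0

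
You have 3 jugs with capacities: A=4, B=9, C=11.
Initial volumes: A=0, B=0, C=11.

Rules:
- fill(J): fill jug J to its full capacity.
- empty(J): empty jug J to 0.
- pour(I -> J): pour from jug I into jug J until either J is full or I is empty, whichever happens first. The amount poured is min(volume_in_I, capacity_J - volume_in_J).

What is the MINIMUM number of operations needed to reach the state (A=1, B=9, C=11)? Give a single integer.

BFS from (A=0, B=0, C=11). One shortest path:
  1. fill(B) -> (A=0 B=9 C=11)
  2. pour(B -> A) -> (A=4 B=5 C=11)
  3. empty(A) -> (A=0 B=5 C=11)
  4. pour(B -> A) -> (A=4 B=1 C=11)
  5. empty(A) -> (A=0 B=1 C=11)
  6. pour(B -> A) -> (A=1 B=0 C=11)
  7. fill(B) -> (A=1 B=9 C=11)
Reached target in 7 moves.

Answer: 7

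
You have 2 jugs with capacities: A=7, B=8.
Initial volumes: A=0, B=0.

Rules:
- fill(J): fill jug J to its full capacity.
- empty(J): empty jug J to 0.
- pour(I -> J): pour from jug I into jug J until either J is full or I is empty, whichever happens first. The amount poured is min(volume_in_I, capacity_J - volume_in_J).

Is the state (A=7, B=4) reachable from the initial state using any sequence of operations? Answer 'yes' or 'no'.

BFS from (A=0, B=0):
  1. fill(B) -> (A=0 B=8)
  2. pour(B -> A) -> (A=7 B=1)
  3. empty(A) -> (A=0 B=1)
  4. pour(B -> A) -> (A=1 B=0)
  5. fill(B) -> (A=1 B=8)
  6. pour(B -> A) -> (A=7 B=2)
  7. empty(A) -> (A=0 B=2)
  8. pour(B -> A) -> (A=2 B=0)
  9. fill(B) -> (A=2 B=8)
  10. pour(B -> A) -> (A=7 B=3)
  11. empty(A) -> (A=0 B=3)
  12. pour(B -> A) -> (A=3 B=0)
  13. fill(B) -> (A=3 B=8)
  14. pour(B -> A) -> (A=7 B=4)
Target reached → yes.

Answer: yes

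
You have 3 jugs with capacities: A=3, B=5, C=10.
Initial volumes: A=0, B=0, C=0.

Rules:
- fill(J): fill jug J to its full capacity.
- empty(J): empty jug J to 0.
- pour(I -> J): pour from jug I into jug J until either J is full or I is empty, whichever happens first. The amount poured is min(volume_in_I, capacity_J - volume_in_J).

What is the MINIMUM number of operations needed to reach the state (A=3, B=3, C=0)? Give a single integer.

Answer: 3

Derivation:
BFS from (A=0, B=0, C=0). One shortest path:
  1. fill(A) -> (A=3 B=0 C=0)
  2. pour(A -> B) -> (A=0 B=3 C=0)
  3. fill(A) -> (A=3 B=3 C=0)
Reached target in 3 moves.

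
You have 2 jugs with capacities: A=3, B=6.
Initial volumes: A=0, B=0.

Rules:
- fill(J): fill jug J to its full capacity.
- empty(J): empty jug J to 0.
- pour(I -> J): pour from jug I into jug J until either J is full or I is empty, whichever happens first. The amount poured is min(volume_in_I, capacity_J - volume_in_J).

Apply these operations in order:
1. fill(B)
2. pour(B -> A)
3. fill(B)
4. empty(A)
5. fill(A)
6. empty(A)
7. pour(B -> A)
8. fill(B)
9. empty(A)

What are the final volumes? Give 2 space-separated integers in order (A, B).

Step 1: fill(B) -> (A=0 B=6)
Step 2: pour(B -> A) -> (A=3 B=3)
Step 3: fill(B) -> (A=3 B=6)
Step 4: empty(A) -> (A=0 B=6)
Step 5: fill(A) -> (A=3 B=6)
Step 6: empty(A) -> (A=0 B=6)
Step 7: pour(B -> A) -> (A=3 B=3)
Step 8: fill(B) -> (A=3 B=6)
Step 9: empty(A) -> (A=0 B=6)

Answer: 0 6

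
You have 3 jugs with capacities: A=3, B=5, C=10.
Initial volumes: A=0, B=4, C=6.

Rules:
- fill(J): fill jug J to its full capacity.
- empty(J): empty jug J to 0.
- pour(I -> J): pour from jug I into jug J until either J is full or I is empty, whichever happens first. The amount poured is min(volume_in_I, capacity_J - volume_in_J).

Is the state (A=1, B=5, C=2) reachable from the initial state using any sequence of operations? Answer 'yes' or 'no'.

Answer: yes

Derivation:
BFS from (A=0, B=4, C=6):
  1. fill(A) -> (A=3 B=4 C=6)
  2. pour(C -> B) -> (A=3 B=5 C=5)
  3. empty(B) -> (A=3 B=0 C=5)
  4. pour(A -> B) -> (A=0 B=3 C=5)
  5. pour(C -> A) -> (A=3 B=3 C=2)
  6. pour(A -> B) -> (A=1 B=5 C=2)
Target reached → yes.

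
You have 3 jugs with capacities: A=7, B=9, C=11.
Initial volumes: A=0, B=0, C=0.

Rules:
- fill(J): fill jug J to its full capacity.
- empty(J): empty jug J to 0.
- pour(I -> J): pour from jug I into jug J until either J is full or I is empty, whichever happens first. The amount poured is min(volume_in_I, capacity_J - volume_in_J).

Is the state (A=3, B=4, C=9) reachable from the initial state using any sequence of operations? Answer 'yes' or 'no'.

Answer: no

Derivation:
BFS explored all 480 reachable states.
Reachable set includes: (0,0,0), (0,0,1), (0,0,2), (0,0,3), (0,0,4), (0,0,5), (0,0,6), (0,0,7), (0,0,8), (0,0,9), (0,0,10), (0,0,11) ...
Target (A=3, B=4, C=9) not in reachable set → no.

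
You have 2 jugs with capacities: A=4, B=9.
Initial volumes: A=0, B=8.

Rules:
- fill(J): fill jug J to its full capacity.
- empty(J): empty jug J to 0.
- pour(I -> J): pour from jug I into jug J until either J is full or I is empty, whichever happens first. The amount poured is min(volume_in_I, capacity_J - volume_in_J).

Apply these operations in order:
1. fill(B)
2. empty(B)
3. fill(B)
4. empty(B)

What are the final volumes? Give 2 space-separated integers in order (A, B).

Step 1: fill(B) -> (A=0 B=9)
Step 2: empty(B) -> (A=0 B=0)
Step 3: fill(B) -> (A=0 B=9)
Step 4: empty(B) -> (A=0 B=0)

Answer: 0 0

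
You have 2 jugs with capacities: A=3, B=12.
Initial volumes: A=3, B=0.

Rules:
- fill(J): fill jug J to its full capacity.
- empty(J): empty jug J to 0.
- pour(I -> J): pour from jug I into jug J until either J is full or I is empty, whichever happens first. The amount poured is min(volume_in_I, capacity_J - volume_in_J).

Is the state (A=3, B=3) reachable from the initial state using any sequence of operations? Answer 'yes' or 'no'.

BFS from (A=3, B=0):
  1. pour(A -> B) -> (A=0 B=3)
  2. fill(A) -> (A=3 B=3)
Target reached → yes.

Answer: yes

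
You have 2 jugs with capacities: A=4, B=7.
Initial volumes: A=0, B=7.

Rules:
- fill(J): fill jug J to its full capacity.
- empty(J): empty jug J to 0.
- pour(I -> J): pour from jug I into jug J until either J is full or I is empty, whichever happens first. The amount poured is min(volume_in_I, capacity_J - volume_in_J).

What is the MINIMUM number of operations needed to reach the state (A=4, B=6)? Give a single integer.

BFS from (A=0, B=7). One shortest path:
  1. pour(B -> A) -> (A=4 B=3)
  2. empty(A) -> (A=0 B=3)
  3. pour(B -> A) -> (A=3 B=0)
  4. fill(B) -> (A=3 B=7)
  5. pour(B -> A) -> (A=4 B=6)
Reached target in 5 moves.

Answer: 5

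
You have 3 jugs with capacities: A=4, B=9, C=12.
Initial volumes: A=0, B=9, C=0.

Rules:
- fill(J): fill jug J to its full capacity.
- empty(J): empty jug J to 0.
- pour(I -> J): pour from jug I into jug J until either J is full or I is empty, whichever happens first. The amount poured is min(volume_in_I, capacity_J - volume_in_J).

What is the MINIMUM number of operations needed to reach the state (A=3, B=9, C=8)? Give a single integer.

Answer: 8

Derivation:
BFS from (A=0, B=9, C=0). One shortest path:
  1. fill(A) -> (A=4 B=9 C=0)
  2. empty(B) -> (A=4 B=0 C=0)
  3. fill(C) -> (A=4 B=0 C=12)
  4. pour(A -> B) -> (A=0 B=4 C=12)
  5. fill(A) -> (A=4 B=4 C=12)
  6. pour(A -> B) -> (A=0 B=8 C=12)
  7. pour(C -> A) -> (A=4 B=8 C=8)
  8. pour(A -> B) -> (A=3 B=9 C=8)
Reached target in 8 moves.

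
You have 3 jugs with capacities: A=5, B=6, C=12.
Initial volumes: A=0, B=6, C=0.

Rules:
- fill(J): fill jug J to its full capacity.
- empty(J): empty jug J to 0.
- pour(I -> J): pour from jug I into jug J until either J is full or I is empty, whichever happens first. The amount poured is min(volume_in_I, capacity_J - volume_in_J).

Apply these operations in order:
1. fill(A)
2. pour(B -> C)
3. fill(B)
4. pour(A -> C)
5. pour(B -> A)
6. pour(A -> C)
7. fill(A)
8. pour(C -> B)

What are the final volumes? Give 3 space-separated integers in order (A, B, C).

Answer: 5 6 7

Derivation:
Step 1: fill(A) -> (A=5 B=6 C=0)
Step 2: pour(B -> C) -> (A=5 B=0 C=6)
Step 3: fill(B) -> (A=5 B=6 C=6)
Step 4: pour(A -> C) -> (A=0 B=6 C=11)
Step 5: pour(B -> A) -> (A=5 B=1 C=11)
Step 6: pour(A -> C) -> (A=4 B=1 C=12)
Step 7: fill(A) -> (A=5 B=1 C=12)
Step 8: pour(C -> B) -> (A=5 B=6 C=7)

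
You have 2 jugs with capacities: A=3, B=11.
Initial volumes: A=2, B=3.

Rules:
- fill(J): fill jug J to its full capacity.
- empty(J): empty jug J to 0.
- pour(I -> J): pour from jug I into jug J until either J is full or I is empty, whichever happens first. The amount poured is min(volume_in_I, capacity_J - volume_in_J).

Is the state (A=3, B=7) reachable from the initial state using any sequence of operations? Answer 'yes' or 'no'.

BFS from (A=2, B=3):
  1. fill(B) -> (A=2 B=11)
  2. pour(B -> A) -> (A=3 B=10)
  3. empty(A) -> (A=0 B=10)
  4. pour(B -> A) -> (A=3 B=7)
Target reached → yes.

Answer: yes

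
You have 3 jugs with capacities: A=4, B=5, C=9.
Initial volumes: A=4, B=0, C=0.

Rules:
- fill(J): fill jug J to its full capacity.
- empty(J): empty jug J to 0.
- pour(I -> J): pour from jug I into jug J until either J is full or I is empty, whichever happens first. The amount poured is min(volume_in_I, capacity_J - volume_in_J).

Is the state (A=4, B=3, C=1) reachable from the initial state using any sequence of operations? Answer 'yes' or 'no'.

BFS from (A=4, B=0, C=0):
  1. pour(A -> B) -> (A=0 B=4 C=0)
  2. fill(A) -> (A=4 B=4 C=0)
  3. pour(A -> B) -> (A=3 B=5 C=0)
  4. pour(B -> C) -> (A=3 B=0 C=5)
  5. pour(A -> B) -> (A=0 B=3 C=5)
  6. pour(C -> A) -> (A=4 B=3 C=1)
Target reached → yes.

Answer: yes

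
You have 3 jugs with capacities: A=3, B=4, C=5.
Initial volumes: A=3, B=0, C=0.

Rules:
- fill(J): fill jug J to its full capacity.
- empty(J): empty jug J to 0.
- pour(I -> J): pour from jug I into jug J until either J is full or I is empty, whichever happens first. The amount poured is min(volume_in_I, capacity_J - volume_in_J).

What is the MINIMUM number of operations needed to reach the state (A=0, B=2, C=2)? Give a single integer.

BFS from (A=3, B=0, C=0). One shortest path:
  1. fill(B) -> (A=3 B=4 C=0)
  2. pour(A -> C) -> (A=0 B=4 C=3)
  3. pour(B -> C) -> (A=0 B=2 C=5)
  4. pour(C -> A) -> (A=3 B=2 C=2)
  5. empty(A) -> (A=0 B=2 C=2)
Reached target in 5 moves.

Answer: 5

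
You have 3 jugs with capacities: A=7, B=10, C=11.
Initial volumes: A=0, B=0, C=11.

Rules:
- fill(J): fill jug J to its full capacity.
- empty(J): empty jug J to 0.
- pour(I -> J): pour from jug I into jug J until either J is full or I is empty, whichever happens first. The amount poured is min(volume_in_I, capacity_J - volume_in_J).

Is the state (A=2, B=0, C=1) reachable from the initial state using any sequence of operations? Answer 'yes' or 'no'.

Answer: yes

Derivation:
BFS from (A=0, B=0, C=11):
  1. fill(B) -> (A=0 B=10 C=11)
  2. empty(C) -> (A=0 B=10 C=0)
  3. pour(B -> A) -> (A=7 B=3 C=0)
  4. empty(A) -> (A=0 B=3 C=0)
  5. pour(B -> A) -> (A=3 B=0 C=0)
  6. fill(B) -> (A=3 B=10 C=0)
  7. pour(B -> C) -> (A=3 B=0 C=10)
  8. pour(A -> C) -> (A=2 B=0 C=11)
  9. pour(C -> B) -> (A=2 B=10 C=1)
  10. empty(B) -> (A=2 B=0 C=1)
Target reached → yes.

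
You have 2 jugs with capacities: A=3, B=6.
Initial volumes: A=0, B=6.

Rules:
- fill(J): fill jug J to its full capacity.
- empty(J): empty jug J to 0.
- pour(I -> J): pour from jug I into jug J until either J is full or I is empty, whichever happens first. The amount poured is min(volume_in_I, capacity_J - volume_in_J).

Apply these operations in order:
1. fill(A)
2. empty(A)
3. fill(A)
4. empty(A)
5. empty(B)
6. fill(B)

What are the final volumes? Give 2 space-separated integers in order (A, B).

Step 1: fill(A) -> (A=3 B=6)
Step 2: empty(A) -> (A=0 B=6)
Step 3: fill(A) -> (A=3 B=6)
Step 4: empty(A) -> (A=0 B=6)
Step 5: empty(B) -> (A=0 B=0)
Step 6: fill(B) -> (A=0 B=6)

Answer: 0 6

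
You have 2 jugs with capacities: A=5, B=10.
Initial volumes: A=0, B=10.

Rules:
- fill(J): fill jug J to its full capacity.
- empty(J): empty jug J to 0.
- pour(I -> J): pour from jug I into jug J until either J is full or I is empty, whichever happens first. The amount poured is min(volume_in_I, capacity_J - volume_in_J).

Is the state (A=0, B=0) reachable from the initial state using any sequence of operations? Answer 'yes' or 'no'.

BFS from (A=0, B=10):
  1. empty(B) -> (A=0 B=0)
Target reached → yes.

Answer: yes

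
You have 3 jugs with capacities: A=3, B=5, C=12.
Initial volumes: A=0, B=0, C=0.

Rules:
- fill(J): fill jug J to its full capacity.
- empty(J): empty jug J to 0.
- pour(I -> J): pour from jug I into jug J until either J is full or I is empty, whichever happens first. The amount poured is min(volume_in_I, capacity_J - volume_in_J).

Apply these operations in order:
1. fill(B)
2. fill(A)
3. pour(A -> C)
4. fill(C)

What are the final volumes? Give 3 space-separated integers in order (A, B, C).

Answer: 0 5 12

Derivation:
Step 1: fill(B) -> (A=0 B=5 C=0)
Step 2: fill(A) -> (A=3 B=5 C=0)
Step 3: pour(A -> C) -> (A=0 B=5 C=3)
Step 4: fill(C) -> (A=0 B=5 C=12)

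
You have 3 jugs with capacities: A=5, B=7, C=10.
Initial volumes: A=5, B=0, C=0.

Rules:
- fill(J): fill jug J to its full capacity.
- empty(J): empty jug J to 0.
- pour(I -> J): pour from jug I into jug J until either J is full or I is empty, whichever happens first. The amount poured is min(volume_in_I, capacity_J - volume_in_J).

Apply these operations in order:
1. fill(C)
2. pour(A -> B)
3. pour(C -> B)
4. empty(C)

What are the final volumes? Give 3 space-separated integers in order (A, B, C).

Answer: 0 7 0

Derivation:
Step 1: fill(C) -> (A=5 B=0 C=10)
Step 2: pour(A -> B) -> (A=0 B=5 C=10)
Step 3: pour(C -> B) -> (A=0 B=7 C=8)
Step 4: empty(C) -> (A=0 B=7 C=0)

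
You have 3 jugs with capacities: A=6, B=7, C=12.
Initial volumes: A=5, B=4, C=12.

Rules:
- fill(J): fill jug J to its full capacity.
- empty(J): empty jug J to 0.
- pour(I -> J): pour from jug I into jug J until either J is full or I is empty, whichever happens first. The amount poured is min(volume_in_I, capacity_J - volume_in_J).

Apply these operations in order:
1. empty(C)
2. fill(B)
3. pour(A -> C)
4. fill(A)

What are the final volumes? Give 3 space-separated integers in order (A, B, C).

Step 1: empty(C) -> (A=5 B=4 C=0)
Step 2: fill(B) -> (A=5 B=7 C=0)
Step 3: pour(A -> C) -> (A=0 B=7 C=5)
Step 4: fill(A) -> (A=6 B=7 C=5)

Answer: 6 7 5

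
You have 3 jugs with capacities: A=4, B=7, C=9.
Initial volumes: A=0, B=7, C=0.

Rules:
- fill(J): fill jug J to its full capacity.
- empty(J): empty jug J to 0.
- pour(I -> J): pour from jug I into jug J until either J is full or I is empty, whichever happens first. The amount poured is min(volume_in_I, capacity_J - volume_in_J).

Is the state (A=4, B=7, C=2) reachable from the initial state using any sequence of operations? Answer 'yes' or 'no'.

BFS from (A=0, B=7, C=0):
  1. fill(A) -> (A=4 B=7 C=0)
  2. empty(B) -> (A=4 B=0 C=0)
  3. fill(C) -> (A=4 B=0 C=9)
  4. pour(C -> B) -> (A=4 B=7 C=2)
Target reached → yes.

Answer: yes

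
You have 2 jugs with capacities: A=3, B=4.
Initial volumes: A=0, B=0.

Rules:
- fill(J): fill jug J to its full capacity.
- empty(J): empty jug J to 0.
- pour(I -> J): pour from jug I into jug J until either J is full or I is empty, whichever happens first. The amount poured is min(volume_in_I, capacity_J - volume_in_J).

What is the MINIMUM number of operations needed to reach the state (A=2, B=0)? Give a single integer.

Answer: 5

Derivation:
BFS from (A=0, B=0). One shortest path:
  1. fill(A) -> (A=3 B=0)
  2. pour(A -> B) -> (A=0 B=3)
  3. fill(A) -> (A=3 B=3)
  4. pour(A -> B) -> (A=2 B=4)
  5. empty(B) -> (A=2 B=0)
Reached target in 5 moves.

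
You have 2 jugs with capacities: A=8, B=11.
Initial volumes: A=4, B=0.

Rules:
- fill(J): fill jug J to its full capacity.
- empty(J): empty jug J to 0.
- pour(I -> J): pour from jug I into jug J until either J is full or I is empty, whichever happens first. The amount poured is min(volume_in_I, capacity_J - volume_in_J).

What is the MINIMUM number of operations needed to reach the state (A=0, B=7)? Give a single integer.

Answer: 3

Derivation:
BFS from (A=4, B=0). One shortest path:
  1. fill(B) -> (A=4 B=11)
  2. pour(B -> A) -> (A=8 B=7)
  3. empty(A) -> (A=0 B=7)
Reached target in 3 moves.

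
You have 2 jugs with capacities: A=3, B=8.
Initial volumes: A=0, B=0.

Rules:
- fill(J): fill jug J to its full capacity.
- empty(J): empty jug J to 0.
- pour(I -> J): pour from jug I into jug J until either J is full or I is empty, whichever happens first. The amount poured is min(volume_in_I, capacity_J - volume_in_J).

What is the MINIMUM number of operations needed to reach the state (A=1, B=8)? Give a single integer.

BFS from (A=0, B=0). One shortest path:
  1. fill(A) -> (A=3 B=0)
  2. pour(A -> B) -> (A=0 B=3)
  3. fill(A) -> (A=3 B=3)
  4. pour(A -> B) -> (A=0 B=6)
  5. fill(A) -> (A=3 B=6)
  6. pour(A -> B) -> (A=1 B=8)
Reached target in 6 moves.

Answer: 6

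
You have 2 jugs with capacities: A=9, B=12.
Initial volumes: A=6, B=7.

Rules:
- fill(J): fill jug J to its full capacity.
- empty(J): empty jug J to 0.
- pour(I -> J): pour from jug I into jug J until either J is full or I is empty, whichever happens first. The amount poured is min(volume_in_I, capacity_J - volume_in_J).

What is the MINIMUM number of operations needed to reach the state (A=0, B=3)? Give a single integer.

BFS from (A=6, B=7). One shortest path:
  1. empty(A) -> (A=0 B=7)
  2. fill(B) -> (A=0 B=12)
  3. pour(B -> A) -> (A=9 B=3)
  4. empty(A) -> (A=0 B=3)
Reached target in 4 moves.

Answer: 4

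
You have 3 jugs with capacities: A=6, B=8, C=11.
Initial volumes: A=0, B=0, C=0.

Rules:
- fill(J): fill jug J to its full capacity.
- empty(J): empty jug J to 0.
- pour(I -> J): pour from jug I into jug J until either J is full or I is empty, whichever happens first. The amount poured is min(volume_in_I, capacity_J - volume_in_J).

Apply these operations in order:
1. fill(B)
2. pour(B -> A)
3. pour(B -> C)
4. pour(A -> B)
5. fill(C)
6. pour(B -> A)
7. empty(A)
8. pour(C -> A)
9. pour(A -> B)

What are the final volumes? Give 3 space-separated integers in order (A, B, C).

Step 1: fill(B) -> (A=0 B=8 C=0)
Step 2: pour(B -> A) -> (A=6 B=2 C=0)
Step 3: pour(B -> C) -> (A=6 B=0 C=2)
Step 4: pour(A -> B) -> (A=0 B=6 C=2)
Step 5: fill(C) -> (A=0 B=6 C=11)
Step 6: pour(B -> A) -> (A=6 B=0 C=11)
Step 7: empty(A) -> (A=0 B=0 C=11)
Step 8: pour(C -> A) -> (A=6 B=0 C=5)
Step 9: pour(A -> B) -> (A=0 B=6 C=5)

Answer: 0 6 5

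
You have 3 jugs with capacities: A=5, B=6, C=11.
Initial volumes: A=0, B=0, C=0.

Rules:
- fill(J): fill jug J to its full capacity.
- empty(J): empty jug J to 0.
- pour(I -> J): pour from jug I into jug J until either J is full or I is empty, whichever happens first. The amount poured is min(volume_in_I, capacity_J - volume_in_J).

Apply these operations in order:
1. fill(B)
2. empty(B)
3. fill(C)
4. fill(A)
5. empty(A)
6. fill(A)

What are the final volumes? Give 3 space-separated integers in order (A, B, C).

Step 1: fill(B) -> (A=0 B=6 C=0)
Step 2: empty(B) -> (A=0 B=0 C=0)
Step 3: fill(C) -> (A=0 B=0 C=11)
Step 4: fill(A) -> (A=5 B=0 C=11)
Step 5: empty(A) -> (A=0 B=0 C=11)
Step 6: fill(A) -> (A=5 B=0 C=11)

Answer: 5 0 11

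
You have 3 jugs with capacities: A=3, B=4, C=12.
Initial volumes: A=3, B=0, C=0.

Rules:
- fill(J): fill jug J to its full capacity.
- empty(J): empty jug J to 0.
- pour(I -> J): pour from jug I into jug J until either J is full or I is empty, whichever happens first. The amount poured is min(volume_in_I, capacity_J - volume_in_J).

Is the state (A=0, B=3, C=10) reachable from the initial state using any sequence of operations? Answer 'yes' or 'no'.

BFS from (A=3, B=0, C=0):
  1. fill(B) -> (A=3 B=4 C=0)
  2. pour(A -> C) -> (A=0 B=4 C=3)
  3. fill(A) -> (A=3 B=4 C=3)
  4. pour(A -> C) -> (A=0 B=4 C=6)
  5. fill(A) -> (A=3 B=4 C=6)
  6. pour(B -> C) -> (A=3 B=0 C=10)
  7. pour(A -> B) -> (A=0 B=3 C=10)
Target reached → yes.

Answer: yes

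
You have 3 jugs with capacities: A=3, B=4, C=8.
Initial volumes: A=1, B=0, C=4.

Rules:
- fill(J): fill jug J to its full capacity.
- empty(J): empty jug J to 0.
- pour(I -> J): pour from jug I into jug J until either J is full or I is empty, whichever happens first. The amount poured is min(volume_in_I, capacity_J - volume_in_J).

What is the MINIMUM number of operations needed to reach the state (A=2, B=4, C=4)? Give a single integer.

BFS from (A=1, B=0, C=4). One shortest path:
  1. fill(A) -> (A=3 B=0 C=4)
  2. pour(A -> B) -> (A=0 B=3 C=4)
  3. fill(A) -> (A=3 B=3 C=4)
  4. pour(A -> B) -> (A=2 B=4 C=4)
Reached target in 4 moves.

Answer: 4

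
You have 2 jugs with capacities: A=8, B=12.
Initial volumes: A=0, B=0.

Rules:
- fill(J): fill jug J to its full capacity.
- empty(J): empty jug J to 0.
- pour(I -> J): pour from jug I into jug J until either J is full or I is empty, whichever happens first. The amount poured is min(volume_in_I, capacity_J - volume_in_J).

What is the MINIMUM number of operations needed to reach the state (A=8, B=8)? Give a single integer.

Answer: 3

Derivation:
BFS from (A=0, B=0). One shortest path:
  1. fill(A) -> (A=8 B=0)
  2. pour(A -> B) -> (A=0 B=8)
  3. fill(A) -> (A=8 B=8)
Reached target in 3 moves.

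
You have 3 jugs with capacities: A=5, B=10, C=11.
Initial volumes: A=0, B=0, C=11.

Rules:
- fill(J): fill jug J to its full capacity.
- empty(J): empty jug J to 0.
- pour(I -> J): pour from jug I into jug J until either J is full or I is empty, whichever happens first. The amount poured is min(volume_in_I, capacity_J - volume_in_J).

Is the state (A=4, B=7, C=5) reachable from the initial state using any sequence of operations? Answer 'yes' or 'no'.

BFS explored all 432 reachable states.
Reachable set includes: (0,0,0), (0,0,1), (0,0,2), (0,0,3), (0,0,4), (0,0,5), (0,0,6), (0,0,7), (0,0,8), (0,0,9), (0,0,10), (0,0,11) ...
Target (A=4, B=7, C=5) not in reachable set → no.

Answer: no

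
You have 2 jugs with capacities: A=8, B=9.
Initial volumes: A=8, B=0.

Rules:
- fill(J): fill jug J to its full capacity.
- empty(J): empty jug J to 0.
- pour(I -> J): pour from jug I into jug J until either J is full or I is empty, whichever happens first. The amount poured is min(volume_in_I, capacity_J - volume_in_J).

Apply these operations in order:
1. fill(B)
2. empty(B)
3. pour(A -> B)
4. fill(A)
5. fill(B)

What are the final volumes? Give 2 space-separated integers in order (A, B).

Step 1: fill(B) -> (A=8 B=9)
Step 2: empty(B) -> (A=8 B=0)
Step 3: pour(A -> B) -> (A=0 B=8)
Step 4: fill(A) -> (A=8 B=8)
Step 5: fill(B) -> (A=8 B=9)

Answer: 8 9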